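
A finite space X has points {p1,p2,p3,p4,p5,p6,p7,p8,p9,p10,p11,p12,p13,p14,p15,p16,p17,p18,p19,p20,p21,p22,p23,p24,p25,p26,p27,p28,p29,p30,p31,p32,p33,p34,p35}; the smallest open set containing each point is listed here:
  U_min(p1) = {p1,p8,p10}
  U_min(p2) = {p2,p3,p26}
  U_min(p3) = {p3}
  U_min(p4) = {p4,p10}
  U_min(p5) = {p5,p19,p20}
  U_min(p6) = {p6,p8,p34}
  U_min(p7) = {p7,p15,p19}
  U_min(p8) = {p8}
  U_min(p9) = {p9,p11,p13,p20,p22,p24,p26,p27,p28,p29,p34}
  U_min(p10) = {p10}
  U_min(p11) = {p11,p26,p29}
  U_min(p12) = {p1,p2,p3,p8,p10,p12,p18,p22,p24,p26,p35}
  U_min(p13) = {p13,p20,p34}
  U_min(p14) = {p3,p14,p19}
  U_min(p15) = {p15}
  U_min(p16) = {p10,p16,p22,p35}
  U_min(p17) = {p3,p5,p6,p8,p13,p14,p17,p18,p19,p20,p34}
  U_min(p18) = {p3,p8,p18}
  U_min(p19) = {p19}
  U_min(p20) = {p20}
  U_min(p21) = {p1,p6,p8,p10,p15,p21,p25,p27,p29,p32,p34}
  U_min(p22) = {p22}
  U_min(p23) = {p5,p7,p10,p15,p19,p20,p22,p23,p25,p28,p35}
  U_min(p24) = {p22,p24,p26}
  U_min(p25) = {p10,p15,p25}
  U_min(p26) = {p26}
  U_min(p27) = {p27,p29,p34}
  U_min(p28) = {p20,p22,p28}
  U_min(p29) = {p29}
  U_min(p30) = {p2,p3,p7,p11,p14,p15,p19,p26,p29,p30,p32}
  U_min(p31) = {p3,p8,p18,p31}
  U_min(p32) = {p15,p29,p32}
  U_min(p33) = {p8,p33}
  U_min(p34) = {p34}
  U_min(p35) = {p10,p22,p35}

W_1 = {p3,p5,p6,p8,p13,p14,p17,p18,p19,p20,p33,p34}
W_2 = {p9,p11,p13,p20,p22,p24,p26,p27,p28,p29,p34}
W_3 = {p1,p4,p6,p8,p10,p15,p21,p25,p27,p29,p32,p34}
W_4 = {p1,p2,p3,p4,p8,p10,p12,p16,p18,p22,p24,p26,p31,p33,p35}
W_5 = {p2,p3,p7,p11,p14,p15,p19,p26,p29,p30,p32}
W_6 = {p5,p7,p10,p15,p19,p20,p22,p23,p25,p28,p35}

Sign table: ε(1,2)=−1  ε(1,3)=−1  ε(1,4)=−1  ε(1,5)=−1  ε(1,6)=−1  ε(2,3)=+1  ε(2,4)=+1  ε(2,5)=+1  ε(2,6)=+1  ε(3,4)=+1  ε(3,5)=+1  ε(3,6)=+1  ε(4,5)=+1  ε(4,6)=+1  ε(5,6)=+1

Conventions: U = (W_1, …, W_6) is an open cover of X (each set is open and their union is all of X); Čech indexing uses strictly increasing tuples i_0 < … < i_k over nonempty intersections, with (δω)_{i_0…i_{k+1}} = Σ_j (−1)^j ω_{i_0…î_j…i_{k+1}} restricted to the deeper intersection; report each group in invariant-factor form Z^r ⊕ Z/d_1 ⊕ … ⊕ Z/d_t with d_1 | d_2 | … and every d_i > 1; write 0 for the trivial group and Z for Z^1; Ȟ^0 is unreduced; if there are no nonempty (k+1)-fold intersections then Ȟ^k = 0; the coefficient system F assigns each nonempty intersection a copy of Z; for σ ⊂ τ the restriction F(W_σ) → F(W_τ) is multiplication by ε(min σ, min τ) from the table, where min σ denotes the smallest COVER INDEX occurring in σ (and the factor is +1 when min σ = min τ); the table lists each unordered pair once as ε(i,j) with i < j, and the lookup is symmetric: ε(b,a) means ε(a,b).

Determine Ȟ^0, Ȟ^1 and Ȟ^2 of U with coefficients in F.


Ȟ^0 ≅ Z; Ȟ^1 ≅ 0; Ȟ^2 ≅ Z/2

nerve simplices:
  W12={p13,p20,p34} W13={p6,p8,p34} W14={p3,p8,p18,p33} W15={p3,p14,p19} W16={p5,p19,p20} W23={p27,p29,p34} W24={p22,p24,p26} W25={p11,p26,p29} W26={p20,p22,p28} W34={p1,p4,p8,p10} W35={p15,p29,p32} W36={p10,p15,p25} W45={p2,p3,p26} W46={p10,p22,p35} W56={p7,p15,p19}
  W123={p34} W126={p20} W134={p8} W145={p3} W156={p19} W235={p29} W245={p26} W246={p22} W346={p10} W356={p15}
C dims 6,15,10; δ0: rk 5, SNF 1^5; δ1: rk 10, SNF 1^9·2
degree 0: 6−5−0 = 1 → Ȟ^0 ≅ Z
degree 1: 15−10−5 = 0 → Ȟ^1 ≅ 0
degree 2: 10−0−10 = 0 plus torsion [2] → Ȟ^2 ≅ Z/2


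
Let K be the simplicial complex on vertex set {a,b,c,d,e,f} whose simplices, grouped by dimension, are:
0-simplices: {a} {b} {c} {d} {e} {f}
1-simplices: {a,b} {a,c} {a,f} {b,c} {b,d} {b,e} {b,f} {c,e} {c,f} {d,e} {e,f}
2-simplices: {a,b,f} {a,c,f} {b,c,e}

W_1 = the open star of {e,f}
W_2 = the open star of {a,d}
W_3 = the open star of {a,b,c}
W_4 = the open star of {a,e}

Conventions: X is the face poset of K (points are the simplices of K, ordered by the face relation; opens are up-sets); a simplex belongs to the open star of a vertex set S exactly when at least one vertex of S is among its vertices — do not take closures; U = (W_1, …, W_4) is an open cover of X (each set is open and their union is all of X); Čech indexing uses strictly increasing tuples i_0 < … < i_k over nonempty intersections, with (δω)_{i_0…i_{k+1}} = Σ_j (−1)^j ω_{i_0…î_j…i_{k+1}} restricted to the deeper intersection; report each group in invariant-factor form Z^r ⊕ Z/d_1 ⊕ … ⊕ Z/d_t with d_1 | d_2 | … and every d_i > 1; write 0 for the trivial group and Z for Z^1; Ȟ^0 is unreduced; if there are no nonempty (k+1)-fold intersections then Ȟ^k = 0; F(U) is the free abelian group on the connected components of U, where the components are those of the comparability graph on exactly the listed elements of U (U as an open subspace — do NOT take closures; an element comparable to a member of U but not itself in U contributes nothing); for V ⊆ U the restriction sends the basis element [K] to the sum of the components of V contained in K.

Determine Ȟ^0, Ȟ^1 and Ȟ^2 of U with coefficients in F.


intersection data:
  W1={{e},{f},{a,f},{b,e},{b,f},{c,e},{c,f},{d,e},{e,f},{a,b,f},{a,c,f},{b,c,e}} W2={{a},{d},{a,b},{a,c},{a,f},{b,d},{d,e},{a,b,f},{a,c,f}} W3={{a},{b},{c},{a,b},{a,c},{a,f},{b,c},{b,d},{b,e},{b,f},{c,e},{c,f},{a,b,f},{a,c,f},{b,c,e}} W4={{a},{e},{a,b},{a,c},{a,f},{b,e},{c,e},{d,e},{e,f},{a,b,f},{a,c,f},{b,c,e}}
  W12={{a,f},{d,e},{a,b,f},{a,c,f}} W13={{a,f},{b,e},{b,f},{c,e},{c,f},{a,b,f},{a,c,f},{b,c,e}} W14={{e},{a,f},{b,e},{c,e},{d,e},{e,f},{a,b,f},{a,c,f},{b,c,e}} W23={{a},{a,b},{a,c},{a,f},{b,d},{a,b,f},{a,c,f}} W24={{a},{a,b},{a,c},{a,f},{d,e},{a,b,f},{a,c,f}} W34={{a},{a,b},{a,c},{a,f},{b,e},{c,e},{a,b,f},{a,c,f},{b,c,e}}
  W123={{a,f},{a,b,f},{a,c,f}} W124={{a,f},{d,e},{a,b,f},{a,c,f}} W134={{a,f},{b,e},{c,e},{a,b,f},{a,c,f},{b,c,e}} W234={{a},{a,b},{a,c},{a,f},{a,b,f},{a,c,f}}
  W1234={{a,f},{a,b,f},{a,c,f}}
components per intersection:
  W1: {{e},{f},{a,f},{b,e},{b,f},{c,e},{c,f},{d,e},{e,f},{a,b,f},{a,c,f},{b,c,e}}
  W2: {{a},{a,b},{a,c},{a,f},{a,b,f},{a,c,f}} {{d},{b,d},{d,e}}
  W3: {{a},{b},{c},{a,b},{a,c},{a,f},{b,c},{b,d},{b,e},{b,f},{c,e},{c,f},{a,b,f},{a,c,f},{b,c,e}}
  W4: {{a},{a,b},{a,c},{a,f},{a,b,f},{a,c,f}} {{e},{b,e},{c,e},{d,e},{e,f},{b,c,e}}
  W12: {{a,f},{a,b,f},{a,c,f}} {{d,e}}
  W13: {{a,f},{b,f},{c,f},{a,b,f},{a,c,f}} {{b,e},{c,e},{b,c,e}}
  W14: {{e},{b,e},{c,e},{d,e},{e,f},{b,c,e}} {{a,f},{a,b,f},{a,c,f}}
  W23: {{a},{a,b},{a,c},{a,f},{a,b,f},{a,c,f}} {{b,d}}
  W24: {{a},{a,b},{a,c},{a,f},{a,b,f},{a,c,f}} {{d,e}}
  W34: {{a},{a,b},{a,c},{a,f},{a,b,f},{a,c,f}} {{b,e},{c,e},{b,c,e}}
  W123: {{a,f},{a,b,f},{a,c,f}}
  W124: {{a,f},{a,b,f},{a,c,f}} {{d,e}}
  W134: {{a,f},{a,b,f},{a,c,f}} {{b,e},{c,e},{b,c,e}}
  W234: {{a},{a,b},{a,c},{a,f},{a,b,f},{a,c,f}}
  W1234: {{a,f},{a,b,f},{a,c,f}}
C dims 6,12,6,1; δ0: rk 5, SNF 1^5; δ1: rk 5, SNF 1^5; δ2: rk 1, SNF 1^1
Ȟ^0 = (6 − 5) − 0 = 1, so Ȟ^0 ≅ Z
Ȟ^1 = (12 − 5) − 5 = 2, so Ȟ^1 ≅ Z^2
Ȟ^2 = (6 − 1) − 5 = 0, so Ȟ^2 ≅ 0

Ȟ^0 ≅ Z, Ȟ^1 ≅ Z^2 and Ȟ^2 ≅ 0


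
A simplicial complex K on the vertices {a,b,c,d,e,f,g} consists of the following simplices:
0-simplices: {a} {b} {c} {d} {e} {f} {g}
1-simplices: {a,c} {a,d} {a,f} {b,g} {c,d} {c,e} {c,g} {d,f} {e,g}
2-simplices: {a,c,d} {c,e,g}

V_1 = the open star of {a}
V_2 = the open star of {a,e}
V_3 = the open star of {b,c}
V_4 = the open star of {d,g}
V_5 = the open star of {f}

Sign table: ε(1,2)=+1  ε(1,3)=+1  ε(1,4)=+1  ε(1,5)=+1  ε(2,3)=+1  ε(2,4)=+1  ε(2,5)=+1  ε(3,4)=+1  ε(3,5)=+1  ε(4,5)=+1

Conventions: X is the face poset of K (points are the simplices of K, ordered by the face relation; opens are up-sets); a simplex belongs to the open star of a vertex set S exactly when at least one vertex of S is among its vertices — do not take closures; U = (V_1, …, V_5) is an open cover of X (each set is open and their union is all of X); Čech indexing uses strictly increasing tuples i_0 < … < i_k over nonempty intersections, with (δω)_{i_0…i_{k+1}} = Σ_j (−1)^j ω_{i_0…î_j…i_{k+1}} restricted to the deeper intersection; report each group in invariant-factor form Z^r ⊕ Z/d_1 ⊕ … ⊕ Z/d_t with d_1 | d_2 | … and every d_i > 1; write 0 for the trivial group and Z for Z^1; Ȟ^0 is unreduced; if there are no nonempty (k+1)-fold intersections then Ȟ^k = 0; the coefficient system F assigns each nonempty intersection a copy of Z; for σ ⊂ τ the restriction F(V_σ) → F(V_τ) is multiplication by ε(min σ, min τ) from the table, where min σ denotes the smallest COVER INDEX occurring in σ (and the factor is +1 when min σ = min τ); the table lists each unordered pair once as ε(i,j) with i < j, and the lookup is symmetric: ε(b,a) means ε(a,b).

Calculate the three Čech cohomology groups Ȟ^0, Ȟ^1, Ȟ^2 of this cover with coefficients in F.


Ȟ^0 ≅ Z, Ȟ^1 ≅ Z, Ȟ^2 ≅ 0

nonempty overlaps:
  V1={{a},{a,c},{a,d},{a,f},{a,c,d}} V2={{a},{e},{a,c},{a,d},{a,f},{c,e},{e,g},{a,c,d},{c,e,g}} V3={{b},{c},{a,c},{b,g},{c,d},{c,e},{c,g},{a,c,d},{c,e,g}} V4={{d},{g},{a,d},{b,g},{c,d},{c,g},{d,f},{e,g},{a,c,d},{c,e,g}} V5={{f},{a,f},{d,f}}
  V12={{a},{a,c},{a,d},{a,f},{a,c,d}} V13={{a,c},{a,c,d}} V14={{a,d},{a,c,d}} V15={{a,f}} V23={{a,c},{c,e},{a,c,d},{c,e,g}} V24={{a,d},{e,g},{a,c,d},{c,e,g}} V25={{a,f}} V34={{b,g},{c,d},{c,g},{a,c,d},{c,e,g}} V45={{d,f}}
  V123={{a,c},{a,c,d}} V124={{a,d},{a,c,d}} V125={{a,f}} V134={{a,c,d}} V234={{a,c,d},{c,e,g}}
  V1234={{a,c,d}}
C dims 5,9,5,1; δ0: rk 4, SNF 1^4; δ1: rk 4, SNF 1^4; δ2: rk 1, SNF 1^1
degree 0: 5−4−0 = 1 → Ȟ^0 ≅ Z
degree 1: 9−4−4 = 1 → Ȟ^1 ≅ Z
degree 2: 5−1−4 = 0 → Ȟ^2 ≅ 0


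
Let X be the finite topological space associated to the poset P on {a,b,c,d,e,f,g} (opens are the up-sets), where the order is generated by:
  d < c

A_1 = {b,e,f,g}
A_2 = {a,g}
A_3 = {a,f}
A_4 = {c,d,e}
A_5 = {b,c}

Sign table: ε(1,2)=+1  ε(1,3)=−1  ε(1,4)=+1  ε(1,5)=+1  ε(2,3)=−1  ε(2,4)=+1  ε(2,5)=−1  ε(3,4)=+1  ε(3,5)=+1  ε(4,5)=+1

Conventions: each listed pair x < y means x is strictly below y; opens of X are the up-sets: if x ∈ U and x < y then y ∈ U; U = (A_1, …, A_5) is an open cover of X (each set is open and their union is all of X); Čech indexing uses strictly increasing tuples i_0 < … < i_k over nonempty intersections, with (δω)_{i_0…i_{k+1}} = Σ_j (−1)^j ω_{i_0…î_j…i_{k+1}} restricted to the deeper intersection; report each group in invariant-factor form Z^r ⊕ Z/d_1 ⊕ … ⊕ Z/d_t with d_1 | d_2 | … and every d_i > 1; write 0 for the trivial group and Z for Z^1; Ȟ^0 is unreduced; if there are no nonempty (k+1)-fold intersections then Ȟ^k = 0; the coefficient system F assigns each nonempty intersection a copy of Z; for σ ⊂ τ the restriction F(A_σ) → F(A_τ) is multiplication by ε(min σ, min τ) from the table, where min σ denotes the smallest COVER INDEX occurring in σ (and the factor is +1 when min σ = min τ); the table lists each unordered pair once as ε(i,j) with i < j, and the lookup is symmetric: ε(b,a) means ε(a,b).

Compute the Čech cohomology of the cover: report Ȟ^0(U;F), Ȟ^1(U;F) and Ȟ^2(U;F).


Ȟ^0(U;F) ≅ Z,  Ȟ^1(U;F) ≅ Z^2,  Ȟ^2(U;F) ≅ 0

nonempty intersections:
  A12={g} A13={f} A14={e} A15={b} A23={a} A45={c}
C dims 5,6; δ0: rk 4, SNF 1^4
Ȟ^0: (5−4)−0=1 ⇒ Z
Ȟ^1: (6−0)−4=2 ⇒ Z^2
Ȟ^2: (0−0)−0=0 ⇒ 0


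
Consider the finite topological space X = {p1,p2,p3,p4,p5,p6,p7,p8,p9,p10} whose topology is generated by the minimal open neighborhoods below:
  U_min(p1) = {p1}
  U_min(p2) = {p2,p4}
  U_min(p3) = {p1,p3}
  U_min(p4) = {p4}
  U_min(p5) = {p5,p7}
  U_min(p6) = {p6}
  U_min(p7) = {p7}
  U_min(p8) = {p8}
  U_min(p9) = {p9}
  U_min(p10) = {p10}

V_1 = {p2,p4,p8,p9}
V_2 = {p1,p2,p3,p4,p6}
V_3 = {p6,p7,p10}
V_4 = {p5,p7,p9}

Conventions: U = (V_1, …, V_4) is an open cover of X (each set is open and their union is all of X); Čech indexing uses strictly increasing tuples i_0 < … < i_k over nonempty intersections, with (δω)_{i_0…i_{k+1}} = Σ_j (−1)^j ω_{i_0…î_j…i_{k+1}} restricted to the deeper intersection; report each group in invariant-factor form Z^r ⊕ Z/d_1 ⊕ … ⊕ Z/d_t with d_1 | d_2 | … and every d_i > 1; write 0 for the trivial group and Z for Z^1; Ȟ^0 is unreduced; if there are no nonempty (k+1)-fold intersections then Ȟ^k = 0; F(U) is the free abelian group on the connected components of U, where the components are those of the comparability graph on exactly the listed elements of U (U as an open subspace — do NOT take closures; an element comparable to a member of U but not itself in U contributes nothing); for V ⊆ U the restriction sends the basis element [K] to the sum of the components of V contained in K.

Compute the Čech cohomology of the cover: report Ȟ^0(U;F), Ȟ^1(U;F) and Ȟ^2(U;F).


cover nerve:
  V12={p2,p4} V14={p9} V23={p6} V34={p7}
components per intersection:
  V1: {p2,p4} {p8} {p9}
  V2: {p1,p3} {p2,p4} {p6}
  V3: {p6} {p7} {p10}
  V4: {p5,p7} {p9}
  V12: {p2,p4}
  V14: {p9}
  V23: {p6}
  V34: {p7}
C dims 11,4; δ0: rk 4, SNF 1^4
Ȟ^0: (11−4)−0=7 ⇒ Z^7
Ȟ^1: (4−0)−4=0 ⇒ 0
Ȟ^2: (0−0)−0=0 ⇒ 0

Ȟ^0 = Z^7; Ȟ^1 = 0; Ȟ^2 = 0


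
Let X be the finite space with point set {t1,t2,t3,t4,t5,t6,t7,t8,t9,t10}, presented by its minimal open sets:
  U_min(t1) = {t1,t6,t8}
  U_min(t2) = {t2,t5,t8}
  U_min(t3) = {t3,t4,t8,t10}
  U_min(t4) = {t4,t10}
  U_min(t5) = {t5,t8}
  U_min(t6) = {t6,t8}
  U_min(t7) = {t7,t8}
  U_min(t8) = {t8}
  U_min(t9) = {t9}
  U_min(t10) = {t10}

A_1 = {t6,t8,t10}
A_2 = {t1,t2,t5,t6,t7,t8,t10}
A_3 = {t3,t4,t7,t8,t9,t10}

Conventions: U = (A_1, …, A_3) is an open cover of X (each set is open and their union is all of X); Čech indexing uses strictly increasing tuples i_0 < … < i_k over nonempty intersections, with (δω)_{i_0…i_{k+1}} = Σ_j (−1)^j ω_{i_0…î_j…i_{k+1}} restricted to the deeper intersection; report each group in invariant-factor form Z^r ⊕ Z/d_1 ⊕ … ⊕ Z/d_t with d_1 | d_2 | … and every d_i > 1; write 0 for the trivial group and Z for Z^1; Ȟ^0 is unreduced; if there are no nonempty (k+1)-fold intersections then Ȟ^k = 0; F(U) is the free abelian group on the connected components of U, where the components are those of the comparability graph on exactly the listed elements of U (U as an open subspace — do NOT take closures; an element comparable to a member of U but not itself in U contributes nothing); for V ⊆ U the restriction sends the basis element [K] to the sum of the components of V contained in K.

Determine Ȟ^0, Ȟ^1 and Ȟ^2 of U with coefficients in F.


Ȟ^0 ≅ Z^2, Ȟ^1 ≅ 0 and Ȟ^2 ≅ 0

intersection data:
  A12={t6,t8,t10} A13={t8,t10} A23={t7,t8,t10}
  A123={t8,t10}
components per intersection:
  A1: {t6,t8} {t10}
  A2: {t1,t2,t5,t6,t7,t8} {t10}
  A3: {t3,t4,t7,t8,t10} {t9}
  A12: {t6,t8} {t10}
  A13: {t8} {t10}
  A23: {t7,t8} {t10}
  A123: {t8} {t10}
C dims 6,6,2; δ0: rk 4, SNF 1^4; δ1: rk 2, SNF 1^2
Ȟ^0 = (6 − 4) − 0 = 2, so Ȟ^0 ≅ Z^2
Ȟ^1 = (6 − 2) − 4 = 0, so Ȟ^1 ≅ 0
Ȟ^2 = (2 − 0) − 2 = 0, so Ȟ^2 ≅ 0


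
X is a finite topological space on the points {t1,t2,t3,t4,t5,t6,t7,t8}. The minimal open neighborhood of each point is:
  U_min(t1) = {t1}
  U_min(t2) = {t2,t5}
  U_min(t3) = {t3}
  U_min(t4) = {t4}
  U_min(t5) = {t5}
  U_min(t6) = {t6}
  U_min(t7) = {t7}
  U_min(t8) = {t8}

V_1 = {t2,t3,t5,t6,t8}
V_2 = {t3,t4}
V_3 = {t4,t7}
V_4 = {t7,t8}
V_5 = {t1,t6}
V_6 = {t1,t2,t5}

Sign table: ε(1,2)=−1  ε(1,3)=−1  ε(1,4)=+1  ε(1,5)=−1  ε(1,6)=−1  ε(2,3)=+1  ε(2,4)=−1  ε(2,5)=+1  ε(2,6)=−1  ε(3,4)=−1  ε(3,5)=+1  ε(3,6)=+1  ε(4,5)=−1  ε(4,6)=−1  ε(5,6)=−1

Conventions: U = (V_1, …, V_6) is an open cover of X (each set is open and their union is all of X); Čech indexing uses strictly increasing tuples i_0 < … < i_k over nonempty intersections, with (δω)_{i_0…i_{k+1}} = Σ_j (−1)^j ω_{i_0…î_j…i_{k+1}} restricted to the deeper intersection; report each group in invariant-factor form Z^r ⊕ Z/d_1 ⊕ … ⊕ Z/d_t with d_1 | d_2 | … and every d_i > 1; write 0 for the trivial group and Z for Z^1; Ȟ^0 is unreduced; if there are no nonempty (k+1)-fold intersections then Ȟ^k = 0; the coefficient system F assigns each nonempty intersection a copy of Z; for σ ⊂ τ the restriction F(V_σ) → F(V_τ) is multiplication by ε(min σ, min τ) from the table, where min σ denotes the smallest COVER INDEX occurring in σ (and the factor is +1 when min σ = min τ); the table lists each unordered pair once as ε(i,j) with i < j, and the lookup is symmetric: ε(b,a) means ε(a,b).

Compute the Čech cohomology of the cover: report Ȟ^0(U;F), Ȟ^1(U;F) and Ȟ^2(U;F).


nonempty intersections:
  V12={t3} V14={t8} V15={t6} V16={t2,t5} V23={t4} V34={t7} V56={t1}
C dims 6,7; δ0: rk 6, SNF 1^5·2
Ȟ^0: (6−6)−0=0 ⇒ 0
Ȟ^1: (7−0)−6=1 plus torsion [2] ⇒ Z ⊕ Z/2
Ȟ^2: (0−0)−0=0 ⇒ 0

Ȟ^0 = 0, Ȟ^1 = Z ⊕ Z/2 and Ȟ^2 = 0


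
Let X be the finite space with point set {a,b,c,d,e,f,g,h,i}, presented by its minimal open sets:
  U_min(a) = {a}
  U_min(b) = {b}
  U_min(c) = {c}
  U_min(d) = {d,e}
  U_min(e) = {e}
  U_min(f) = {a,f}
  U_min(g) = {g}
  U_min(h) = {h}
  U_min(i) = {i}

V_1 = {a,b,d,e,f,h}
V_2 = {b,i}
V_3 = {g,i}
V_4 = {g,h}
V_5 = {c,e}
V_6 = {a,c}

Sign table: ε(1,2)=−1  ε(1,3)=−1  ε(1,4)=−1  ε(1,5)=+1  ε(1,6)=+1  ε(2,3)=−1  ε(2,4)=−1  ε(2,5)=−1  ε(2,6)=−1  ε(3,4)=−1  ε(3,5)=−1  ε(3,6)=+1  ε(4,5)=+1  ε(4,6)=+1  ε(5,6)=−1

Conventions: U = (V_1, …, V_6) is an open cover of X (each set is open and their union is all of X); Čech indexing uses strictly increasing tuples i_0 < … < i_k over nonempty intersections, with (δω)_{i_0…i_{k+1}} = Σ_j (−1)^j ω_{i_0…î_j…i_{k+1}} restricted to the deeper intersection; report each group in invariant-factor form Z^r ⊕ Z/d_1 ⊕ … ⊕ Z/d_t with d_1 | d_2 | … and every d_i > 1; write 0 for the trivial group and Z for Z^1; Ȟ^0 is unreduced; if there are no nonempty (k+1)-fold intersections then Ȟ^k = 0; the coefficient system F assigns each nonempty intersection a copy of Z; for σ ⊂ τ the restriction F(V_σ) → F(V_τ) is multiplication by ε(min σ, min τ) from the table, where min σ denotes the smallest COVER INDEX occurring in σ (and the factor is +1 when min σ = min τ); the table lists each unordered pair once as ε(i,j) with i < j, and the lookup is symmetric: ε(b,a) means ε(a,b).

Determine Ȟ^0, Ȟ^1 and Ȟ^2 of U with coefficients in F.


Ȟ^0 ≅ 0,  Ȟ^1 ≅ Z ⊕ Z/2,  Ȟ^2 ≅ 0

nerve of the cover:
  V12={b} V14={h} V15={e} V16={a} V23={i} V34={g} V56={c}
C dims 6,7; δ0: rk 6, SNF 1^5·2
Ȟ^0 = (6 − 6) − 0 = 0, so Ȟ^0 ≅ 0
Ȟ^1 = (7 − 0) − 6 = 1 plus torsion [2], so Ȟ^1 ≅ Z ⊕ Z/2
Ȟ^2 = (0 − 0) − 0 = 0, so Ȟ^2 ≅ 0


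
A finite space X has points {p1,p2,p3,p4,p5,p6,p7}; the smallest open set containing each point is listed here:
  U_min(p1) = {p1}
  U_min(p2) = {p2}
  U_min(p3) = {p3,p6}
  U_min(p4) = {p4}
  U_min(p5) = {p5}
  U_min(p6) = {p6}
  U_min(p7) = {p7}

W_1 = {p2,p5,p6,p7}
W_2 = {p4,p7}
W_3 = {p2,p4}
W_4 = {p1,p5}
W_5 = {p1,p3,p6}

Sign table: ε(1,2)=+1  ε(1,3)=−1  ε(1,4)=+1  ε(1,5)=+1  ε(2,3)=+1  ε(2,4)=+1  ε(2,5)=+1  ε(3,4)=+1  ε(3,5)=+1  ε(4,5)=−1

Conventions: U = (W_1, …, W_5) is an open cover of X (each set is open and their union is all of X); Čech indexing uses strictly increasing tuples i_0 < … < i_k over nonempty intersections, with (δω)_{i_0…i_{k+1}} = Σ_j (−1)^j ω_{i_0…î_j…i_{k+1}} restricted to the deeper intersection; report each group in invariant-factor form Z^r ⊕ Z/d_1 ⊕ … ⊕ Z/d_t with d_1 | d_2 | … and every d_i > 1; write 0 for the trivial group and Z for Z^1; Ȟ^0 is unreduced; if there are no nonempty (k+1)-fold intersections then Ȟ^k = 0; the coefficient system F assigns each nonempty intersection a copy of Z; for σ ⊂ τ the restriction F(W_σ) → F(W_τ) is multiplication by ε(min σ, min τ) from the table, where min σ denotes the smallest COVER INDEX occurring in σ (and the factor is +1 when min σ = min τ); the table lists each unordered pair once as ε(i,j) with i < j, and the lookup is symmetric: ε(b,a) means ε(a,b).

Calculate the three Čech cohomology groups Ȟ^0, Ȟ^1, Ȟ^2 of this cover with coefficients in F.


nonempty overlaps:
  W12={p7} W13={p2} W14={p5} W15={p6} W23={p4} W45={p1}
C dims 5,6; δ0: rk 5, SNF 1^4·2
degree 0: 5−5−0 = 0 → Ȟ^0 ≅ 0
degree 1: 6−0−5 = 1 plus torsion [2] → Ȟ^1 ≅ Z ⊕ Z/2
degree 2: 0−0−0 = 0 → Ȟ^2 ≅ 0

Ȟ^0 = 0, Ȟ^1 = Z ⊕ Z/2 and Ȟ^2 = 0


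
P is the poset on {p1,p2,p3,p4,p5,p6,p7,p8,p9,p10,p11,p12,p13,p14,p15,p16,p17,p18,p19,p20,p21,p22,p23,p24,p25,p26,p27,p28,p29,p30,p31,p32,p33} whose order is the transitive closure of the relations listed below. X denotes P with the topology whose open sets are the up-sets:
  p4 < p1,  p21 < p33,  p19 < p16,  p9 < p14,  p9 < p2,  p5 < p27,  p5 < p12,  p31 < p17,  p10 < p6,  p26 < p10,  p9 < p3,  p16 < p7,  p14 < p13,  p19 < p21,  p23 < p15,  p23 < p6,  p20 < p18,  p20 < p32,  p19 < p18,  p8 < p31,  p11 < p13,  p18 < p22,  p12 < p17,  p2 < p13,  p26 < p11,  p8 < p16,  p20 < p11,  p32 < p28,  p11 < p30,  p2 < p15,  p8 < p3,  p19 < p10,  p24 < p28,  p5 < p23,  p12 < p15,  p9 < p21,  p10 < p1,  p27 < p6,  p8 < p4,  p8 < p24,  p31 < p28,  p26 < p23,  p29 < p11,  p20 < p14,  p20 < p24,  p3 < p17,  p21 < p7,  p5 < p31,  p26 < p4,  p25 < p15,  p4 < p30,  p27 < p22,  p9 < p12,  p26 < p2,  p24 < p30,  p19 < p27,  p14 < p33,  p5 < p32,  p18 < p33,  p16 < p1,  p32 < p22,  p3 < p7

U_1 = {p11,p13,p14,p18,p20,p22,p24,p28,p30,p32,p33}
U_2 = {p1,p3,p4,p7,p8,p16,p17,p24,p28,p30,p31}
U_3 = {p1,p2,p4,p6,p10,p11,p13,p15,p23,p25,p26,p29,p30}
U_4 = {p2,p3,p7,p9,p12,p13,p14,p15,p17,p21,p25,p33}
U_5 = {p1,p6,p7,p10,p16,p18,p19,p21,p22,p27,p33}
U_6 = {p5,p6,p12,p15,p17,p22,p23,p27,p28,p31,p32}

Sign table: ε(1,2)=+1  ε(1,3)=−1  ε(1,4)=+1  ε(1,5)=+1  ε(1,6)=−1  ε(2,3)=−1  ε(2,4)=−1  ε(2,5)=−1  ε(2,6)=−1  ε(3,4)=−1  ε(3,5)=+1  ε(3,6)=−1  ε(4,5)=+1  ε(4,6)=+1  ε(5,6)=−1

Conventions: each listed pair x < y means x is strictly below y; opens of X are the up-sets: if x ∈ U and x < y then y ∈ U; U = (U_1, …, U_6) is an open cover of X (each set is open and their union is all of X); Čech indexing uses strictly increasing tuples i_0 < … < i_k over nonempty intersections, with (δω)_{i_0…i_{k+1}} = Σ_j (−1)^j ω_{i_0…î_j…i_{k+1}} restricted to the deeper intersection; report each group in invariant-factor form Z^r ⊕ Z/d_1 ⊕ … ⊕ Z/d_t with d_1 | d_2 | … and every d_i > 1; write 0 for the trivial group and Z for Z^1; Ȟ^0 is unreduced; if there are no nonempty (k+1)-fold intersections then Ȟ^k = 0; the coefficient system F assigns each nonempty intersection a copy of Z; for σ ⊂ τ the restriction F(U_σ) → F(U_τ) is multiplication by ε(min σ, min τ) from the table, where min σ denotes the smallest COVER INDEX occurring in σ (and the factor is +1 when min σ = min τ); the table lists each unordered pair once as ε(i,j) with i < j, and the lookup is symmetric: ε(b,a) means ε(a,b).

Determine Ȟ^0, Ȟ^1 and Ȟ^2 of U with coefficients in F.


nonempty intersections:
  U12={p24,p28,p30} U13={p11,p13,p30} U14={p13,p14,p33} U15={p18,p22,p33} U16={p22,p28,p32} U23={p1,p4,p30} U24={p3,p7,p17} U25={p1,p7,p16} U26={p17,p28,p31} U34={p2,p13,p15,p25} U35={p1,p6,p10} U36={p6,p15,p23} U45={p7,p21,p33} U46={p12,p15,p17} U56={p6,p22,p27}
  U123={p30} U126={p28} U134={p13} U145={p33} U156={p22} U235={p1} U245={p7} U246={p17} U346={p15} U356={p6}
C dims 6,15,10; δ0: rk 6, SNF 1^5·2; δ1: rk 9, SNF 1^9
Ȟ^0: (6−6)−0=0 ⇒ 0
Ȟ^1: (15−9)−6=0 plus torsion [2] ⇒ Z/2
Ȟ^2: (10−0)−9=1 ⇒ Z

Ȟ^0(U;F) ≅ 0,  Ȟ^1(U;F) ≅ Z/2,  Ȟ^2(U;F) ≅ Z


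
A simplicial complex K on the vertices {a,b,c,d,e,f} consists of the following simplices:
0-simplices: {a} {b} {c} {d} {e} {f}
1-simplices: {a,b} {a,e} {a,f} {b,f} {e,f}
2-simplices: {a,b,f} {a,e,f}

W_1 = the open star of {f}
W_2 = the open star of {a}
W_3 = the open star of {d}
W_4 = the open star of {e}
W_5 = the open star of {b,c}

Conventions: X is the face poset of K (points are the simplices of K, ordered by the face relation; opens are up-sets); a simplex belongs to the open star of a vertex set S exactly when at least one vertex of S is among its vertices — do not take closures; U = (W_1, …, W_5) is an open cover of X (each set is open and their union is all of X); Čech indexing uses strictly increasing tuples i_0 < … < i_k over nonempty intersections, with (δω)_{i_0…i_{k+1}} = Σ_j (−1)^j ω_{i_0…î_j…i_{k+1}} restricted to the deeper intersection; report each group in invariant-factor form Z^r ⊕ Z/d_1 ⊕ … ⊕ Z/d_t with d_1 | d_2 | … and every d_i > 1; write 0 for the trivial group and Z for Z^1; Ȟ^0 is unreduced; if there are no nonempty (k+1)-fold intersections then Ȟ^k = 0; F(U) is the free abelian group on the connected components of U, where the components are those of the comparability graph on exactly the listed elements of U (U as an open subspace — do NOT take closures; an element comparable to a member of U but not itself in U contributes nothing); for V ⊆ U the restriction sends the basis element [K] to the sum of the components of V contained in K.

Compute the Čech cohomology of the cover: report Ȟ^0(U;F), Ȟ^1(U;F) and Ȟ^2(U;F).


nerve of the cover:
  W1={{f},{a,f},{b,f},{e,f},{a,b,f},{a,e,f}} W2={{a},{a,b},{a,e},{a,f},{a,b,f},{a,e,f}} W3={{d}} W4={{e},{a,e},{e,f},{a,e,f}} W5={{b},{c},{a,b},{b,f},{a,b,f}}
  W12={{a,f},{a,b,f},{a,e,f}} W14={{e,f},{a,e,f}} W15={{b,f},{a,b,f}} W24={{a,e},{a,e,f}} W25={{a,b},{a,b,f}}
  W124={{a,e,f}} W125={{a,b,f}}
components per intersection:
  W1: {{f},{a,f},{b,f},{e,f},{a,b,f},{a,e,f}}
  W2: {{a},{a,b},{a,e},{a,f},{a,b,f},{a,e,f}}
  W3: {{d}}
  W4: {{e},{a,e},{e,f},{a,e,f}}
  W5: {{b},{a,b},{b,f},{a,b,f}} {{c}}
  W12: {{a,f},{a,b,f},{a,e,f}}
  W14: {{e,f},{a,e,f}}
  W15: {{b,f},{a,b,f}}
  W24: {{a,e},{a,e,f}}
  W25: {{a,b},{a,b,f}}
  W124: {{a,e,f}}
  W125: {{a,b,f}}
C dims 6,5,2; δ0: rk 3, SNF 1^3; δ1: rk 2, SNF 1^2
Ȟ^0 = (6 − 3) − 0 = 3, so Ȟ^0 ≅ Z^3
Ȟ^1 = (5 − 2) − 3 = 0, so Ȟ^1 ≅ 0
Ȟ^2 = (2 − 0) − 2 = 0, so Ȟ^2 ≅ 0

Ȟ^0 = Z^3, Ȟ^1 = 0, Ȟ^2 = 0


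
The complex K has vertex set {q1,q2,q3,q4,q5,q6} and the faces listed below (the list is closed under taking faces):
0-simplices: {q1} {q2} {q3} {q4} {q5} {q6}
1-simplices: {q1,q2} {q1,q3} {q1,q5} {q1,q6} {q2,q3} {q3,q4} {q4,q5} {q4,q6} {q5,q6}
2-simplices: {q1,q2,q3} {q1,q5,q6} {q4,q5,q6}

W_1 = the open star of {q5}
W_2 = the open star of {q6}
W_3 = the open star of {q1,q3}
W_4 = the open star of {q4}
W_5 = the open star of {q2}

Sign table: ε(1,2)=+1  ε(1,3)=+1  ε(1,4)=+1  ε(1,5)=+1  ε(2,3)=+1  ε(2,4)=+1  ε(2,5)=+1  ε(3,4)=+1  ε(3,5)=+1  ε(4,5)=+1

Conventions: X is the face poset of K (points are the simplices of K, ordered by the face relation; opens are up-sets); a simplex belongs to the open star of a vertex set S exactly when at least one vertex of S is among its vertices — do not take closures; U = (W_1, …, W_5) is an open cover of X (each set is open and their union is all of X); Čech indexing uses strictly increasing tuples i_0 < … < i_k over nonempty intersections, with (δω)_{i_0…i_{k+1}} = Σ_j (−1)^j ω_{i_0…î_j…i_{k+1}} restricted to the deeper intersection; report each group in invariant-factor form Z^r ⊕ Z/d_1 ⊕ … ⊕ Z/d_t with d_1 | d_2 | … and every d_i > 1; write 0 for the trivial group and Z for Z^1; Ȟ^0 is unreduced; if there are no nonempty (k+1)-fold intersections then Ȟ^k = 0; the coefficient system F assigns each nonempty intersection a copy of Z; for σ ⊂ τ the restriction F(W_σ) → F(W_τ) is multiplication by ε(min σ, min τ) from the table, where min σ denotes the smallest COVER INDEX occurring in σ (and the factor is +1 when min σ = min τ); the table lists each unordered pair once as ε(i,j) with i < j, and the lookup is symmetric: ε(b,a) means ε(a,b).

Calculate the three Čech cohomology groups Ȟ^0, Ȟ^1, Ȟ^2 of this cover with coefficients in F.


Ȟ^0 ≅ Z, Ȟ^1 ≅ Z and Ȟ^2 ≅ 0

cover nerve:
  W1={{q5},{q1,q5},{q4,q5},{q5,q6},{q1,q5,q6},{q4,q5,q6}} W2={{q6},{q1,q6},{q4,q6},{q5,q6},{q1,q5,q6},{q4,q5,q6}} W3={{q1},{q3},{q1,q2},{q1,q3},{q1,q5},{q1,q6},{q2,q3},{q3,q4},{q1,q2,q3},{q1,q5,q6}} W4={{q4},{q3,q4},{q4,q5},{q4,q6},{q4,q5,q6}} W5={{q2},{q1,q2},{q2,q3},{q1,q2,q3}}
  W12={{q5,q6},{q1,q5,q6},{q4,q5,q6}} W13={{q1,q5},{q1,q5,q6}} W14={{q4,q5},{q4,q5,q6}} W23={{q1,q6},{q1,q5,q6}} W24={{q4,q6},{q4,q5,q6}} W34={{q3,q4}} W35={{q1,q2},{q2,q3},{q1,q2,q3}}
  W123={{q1,q5,q6}} W124={{q4,q5,q6}}
C dims 5,7,2; δ0: rk 4, SNF 1^4; δ1: rk 2, SNF 1^2
Ȟ^0: (5−4)−0=1 ⇒ Z
Ȟ^1: (7−2)−4=1 ⇒ Z
Ȟ^2: (2−0)−2=0 ⇒ 0


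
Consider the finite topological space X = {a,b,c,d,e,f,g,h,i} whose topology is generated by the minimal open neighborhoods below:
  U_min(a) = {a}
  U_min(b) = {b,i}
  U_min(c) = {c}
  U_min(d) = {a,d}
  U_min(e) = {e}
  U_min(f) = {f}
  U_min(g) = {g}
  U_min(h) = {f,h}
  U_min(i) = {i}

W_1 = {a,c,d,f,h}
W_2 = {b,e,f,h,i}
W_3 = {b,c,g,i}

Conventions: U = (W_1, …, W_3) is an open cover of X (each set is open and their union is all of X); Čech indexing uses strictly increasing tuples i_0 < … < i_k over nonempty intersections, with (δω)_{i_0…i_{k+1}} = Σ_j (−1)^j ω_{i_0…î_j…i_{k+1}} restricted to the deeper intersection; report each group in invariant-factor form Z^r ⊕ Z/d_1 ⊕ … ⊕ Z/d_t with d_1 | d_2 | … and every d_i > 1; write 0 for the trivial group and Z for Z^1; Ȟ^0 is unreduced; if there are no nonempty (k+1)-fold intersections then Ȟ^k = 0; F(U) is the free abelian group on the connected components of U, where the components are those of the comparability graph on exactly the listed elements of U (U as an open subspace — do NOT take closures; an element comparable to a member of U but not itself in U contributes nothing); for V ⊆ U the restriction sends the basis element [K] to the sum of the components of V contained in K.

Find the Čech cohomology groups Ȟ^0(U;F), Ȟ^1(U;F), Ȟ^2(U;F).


nonempty intersections:
  W12={f,h} W13={c} W23={b,i}
components per intersection:
  W1: {a,d} {c} {f,h}
  W2: {b,i} {e} {f,h}
  W3: {b,i} {c} {g}
  W12: {f,h}
  W13: {c}
  W23: {b,i}
C dims 9,3; δ0: rk 3, SNF 1^3
Ȟ^0: (9−3)−0=6 ⇒ Z^6
Ȟ^1: (3−0)−3=0 ⇒ 0
Ȟ^2: (0−0)−0=0 ⇒ 0

Ȟ^0 ≅ Z^6,  Ȟ^1 ≅ 0,  Ȟ^2 ≅ 0


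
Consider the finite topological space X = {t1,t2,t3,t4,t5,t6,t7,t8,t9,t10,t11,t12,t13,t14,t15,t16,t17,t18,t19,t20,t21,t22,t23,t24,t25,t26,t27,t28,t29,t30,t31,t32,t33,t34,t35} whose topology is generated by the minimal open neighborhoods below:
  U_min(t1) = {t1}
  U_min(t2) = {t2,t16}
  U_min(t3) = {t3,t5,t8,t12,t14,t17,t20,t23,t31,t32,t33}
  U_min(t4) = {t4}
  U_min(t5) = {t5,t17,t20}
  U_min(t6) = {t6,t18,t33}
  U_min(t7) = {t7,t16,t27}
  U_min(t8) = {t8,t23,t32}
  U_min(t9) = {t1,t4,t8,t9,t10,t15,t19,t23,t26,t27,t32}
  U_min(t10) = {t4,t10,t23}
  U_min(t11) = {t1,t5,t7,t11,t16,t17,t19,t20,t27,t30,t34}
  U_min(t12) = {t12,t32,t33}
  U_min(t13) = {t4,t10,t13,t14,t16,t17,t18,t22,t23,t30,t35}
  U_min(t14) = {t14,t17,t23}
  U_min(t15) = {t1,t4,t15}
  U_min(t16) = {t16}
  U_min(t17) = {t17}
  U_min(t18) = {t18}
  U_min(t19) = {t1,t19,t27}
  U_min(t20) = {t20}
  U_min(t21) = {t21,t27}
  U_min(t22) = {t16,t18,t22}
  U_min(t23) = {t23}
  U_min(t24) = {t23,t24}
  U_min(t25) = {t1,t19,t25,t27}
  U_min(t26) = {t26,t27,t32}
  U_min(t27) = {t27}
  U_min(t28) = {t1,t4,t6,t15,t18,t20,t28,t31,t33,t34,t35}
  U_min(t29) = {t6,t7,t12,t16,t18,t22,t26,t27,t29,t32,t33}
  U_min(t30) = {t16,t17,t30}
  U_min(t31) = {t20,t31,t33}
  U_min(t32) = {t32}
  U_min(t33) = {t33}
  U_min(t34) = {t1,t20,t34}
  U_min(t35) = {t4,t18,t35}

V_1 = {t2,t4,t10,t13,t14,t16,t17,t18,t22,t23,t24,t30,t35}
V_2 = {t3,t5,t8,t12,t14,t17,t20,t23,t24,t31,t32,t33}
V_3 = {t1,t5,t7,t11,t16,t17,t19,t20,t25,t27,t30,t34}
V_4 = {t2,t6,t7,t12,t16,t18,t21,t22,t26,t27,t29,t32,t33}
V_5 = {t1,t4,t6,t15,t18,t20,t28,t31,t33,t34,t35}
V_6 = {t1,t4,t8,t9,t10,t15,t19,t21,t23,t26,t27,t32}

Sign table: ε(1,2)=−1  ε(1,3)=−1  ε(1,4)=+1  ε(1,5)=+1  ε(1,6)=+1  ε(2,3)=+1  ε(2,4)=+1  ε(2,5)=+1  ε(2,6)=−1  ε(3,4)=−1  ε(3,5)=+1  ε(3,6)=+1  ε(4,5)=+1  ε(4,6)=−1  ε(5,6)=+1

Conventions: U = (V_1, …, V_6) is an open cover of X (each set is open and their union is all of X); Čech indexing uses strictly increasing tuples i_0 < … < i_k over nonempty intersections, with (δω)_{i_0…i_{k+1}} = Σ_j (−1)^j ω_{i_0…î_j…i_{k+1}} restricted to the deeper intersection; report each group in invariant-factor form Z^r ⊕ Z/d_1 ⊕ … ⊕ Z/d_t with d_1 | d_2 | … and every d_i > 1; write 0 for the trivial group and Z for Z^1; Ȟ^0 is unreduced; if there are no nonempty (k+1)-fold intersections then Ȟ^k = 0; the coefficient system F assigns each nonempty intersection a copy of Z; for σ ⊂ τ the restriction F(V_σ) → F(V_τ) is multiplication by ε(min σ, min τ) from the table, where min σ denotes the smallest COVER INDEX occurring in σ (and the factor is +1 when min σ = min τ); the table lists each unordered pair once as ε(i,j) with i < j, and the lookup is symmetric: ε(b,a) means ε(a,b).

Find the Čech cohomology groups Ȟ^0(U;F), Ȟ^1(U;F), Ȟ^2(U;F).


nonempty overlaps:
  V12={t14,t17,t23,t24} V13={t16,t17,t30} V14={t2,t16,t18,t22} V15={t4,t18,t35} V16={t4,t10,t23} V23={t5,t17,t20} V24={t12,t32,t33} V25={t20,t31,t33} V26={t8,t23,t32} V34={t7,t16,t27} V35={t1,t20,t34} V36={t1,t19,t27} V45={t6,t18,t33} V46={t21,t26,t27,t32} V56={t1,t4,t15}
  V123={t17} V126={t23} V134={t16} V145={t18} V156={t4} V235={t20} V245={t33} V246={t32} V346={t27} V356={t1}
C dims 6,15,10; δ0: rk 6, SNF 1^5·2; δ1: rk 9, SNF 1^9
degree 0: 6−6−0 = 0 → Ȟ^0 ≅ 0
degree 1: 15−9−6 = 0 plus torsion [2] → Ȟ^1 ≅ Z/2
degree 2: 10−0−9 = 1 → Ȟ^2 ≅ Z

Ȟ^0 = 0,  Ȟ^1 = Z/2,  Ȟ^2 = Z


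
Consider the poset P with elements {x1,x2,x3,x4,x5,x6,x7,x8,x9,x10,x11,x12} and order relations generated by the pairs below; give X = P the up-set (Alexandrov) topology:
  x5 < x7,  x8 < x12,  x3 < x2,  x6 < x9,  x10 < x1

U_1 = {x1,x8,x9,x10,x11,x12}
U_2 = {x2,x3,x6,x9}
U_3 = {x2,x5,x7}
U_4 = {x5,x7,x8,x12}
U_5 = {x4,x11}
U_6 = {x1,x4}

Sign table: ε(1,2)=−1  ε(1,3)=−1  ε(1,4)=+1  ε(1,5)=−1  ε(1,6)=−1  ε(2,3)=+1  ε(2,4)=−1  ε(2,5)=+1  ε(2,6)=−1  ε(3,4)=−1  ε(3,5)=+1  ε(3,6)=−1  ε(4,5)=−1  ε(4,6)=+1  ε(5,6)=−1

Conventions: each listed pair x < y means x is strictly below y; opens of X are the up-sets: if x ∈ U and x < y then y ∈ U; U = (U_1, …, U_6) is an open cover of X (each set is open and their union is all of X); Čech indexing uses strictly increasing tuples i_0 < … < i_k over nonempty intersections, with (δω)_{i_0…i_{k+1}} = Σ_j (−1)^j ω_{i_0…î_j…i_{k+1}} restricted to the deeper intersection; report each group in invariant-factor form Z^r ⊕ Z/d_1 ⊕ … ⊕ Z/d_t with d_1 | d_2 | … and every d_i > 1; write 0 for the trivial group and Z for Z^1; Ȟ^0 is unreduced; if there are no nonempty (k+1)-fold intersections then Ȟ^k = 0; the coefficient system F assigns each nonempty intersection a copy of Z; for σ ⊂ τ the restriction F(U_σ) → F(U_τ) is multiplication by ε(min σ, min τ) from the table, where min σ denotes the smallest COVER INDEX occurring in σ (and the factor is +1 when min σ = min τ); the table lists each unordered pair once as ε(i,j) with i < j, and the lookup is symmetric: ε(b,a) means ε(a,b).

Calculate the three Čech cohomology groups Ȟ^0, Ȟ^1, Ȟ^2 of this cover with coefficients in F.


nerve simplices:
  U12={x9} U14={x8,x12} U15={x11} U16={x1} U23={x2} U34={x5,x7} U56={x4}
C dims 6,7; δ0: rk 6, SNF 1^5·2
degree 0: 6−6−0 = 0 → Ȟ^0 ≅ 0
degree 1: 7−0−6 = 1 plus torsion [2] → Ȟ^1 ≅ Z ⊕ Z/2
degree 2: 0−0−0 = 0 → Ȟ^2 ≅ 0

Ȟ^0 = 0, Ȟ^1 = Z ⊕ Z/2, Ȟ^2 = 0


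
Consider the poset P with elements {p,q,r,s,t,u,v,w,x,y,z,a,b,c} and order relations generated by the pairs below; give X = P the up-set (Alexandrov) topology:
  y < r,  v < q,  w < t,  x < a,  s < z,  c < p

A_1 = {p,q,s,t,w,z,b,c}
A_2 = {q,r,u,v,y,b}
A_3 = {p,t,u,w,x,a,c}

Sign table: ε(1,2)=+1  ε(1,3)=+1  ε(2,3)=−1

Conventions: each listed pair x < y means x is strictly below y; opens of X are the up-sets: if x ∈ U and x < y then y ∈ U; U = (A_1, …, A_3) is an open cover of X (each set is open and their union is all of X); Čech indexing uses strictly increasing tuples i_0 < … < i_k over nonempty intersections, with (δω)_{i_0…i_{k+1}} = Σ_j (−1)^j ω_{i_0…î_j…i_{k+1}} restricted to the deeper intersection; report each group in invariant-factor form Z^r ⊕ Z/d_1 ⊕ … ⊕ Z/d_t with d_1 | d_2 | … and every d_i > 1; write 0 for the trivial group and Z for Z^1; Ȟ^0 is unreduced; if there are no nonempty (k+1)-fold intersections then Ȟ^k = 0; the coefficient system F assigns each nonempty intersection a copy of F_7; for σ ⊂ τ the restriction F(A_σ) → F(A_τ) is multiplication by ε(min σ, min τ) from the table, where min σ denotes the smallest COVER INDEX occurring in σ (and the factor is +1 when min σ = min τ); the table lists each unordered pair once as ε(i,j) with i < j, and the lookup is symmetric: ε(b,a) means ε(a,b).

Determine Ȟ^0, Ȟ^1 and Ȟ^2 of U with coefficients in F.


nonempty intersections:
  A12={q,b} A13={p,t,w,c} A23={u}
C dims 3,3; δ0: rk_F7 3
Ȟ^0: (3−3)−0=0 ⇒ 0
Ȟ^1: (3−0)−3=0 ⇒ 0
Ȟ^2: (0−0)−0=0 ⇒ 0

Ȟ^0(U;F) ≅ 0, Ȟ^1(U;F) ≅ 0 and Ȟ^2(U;F) ≅ 0


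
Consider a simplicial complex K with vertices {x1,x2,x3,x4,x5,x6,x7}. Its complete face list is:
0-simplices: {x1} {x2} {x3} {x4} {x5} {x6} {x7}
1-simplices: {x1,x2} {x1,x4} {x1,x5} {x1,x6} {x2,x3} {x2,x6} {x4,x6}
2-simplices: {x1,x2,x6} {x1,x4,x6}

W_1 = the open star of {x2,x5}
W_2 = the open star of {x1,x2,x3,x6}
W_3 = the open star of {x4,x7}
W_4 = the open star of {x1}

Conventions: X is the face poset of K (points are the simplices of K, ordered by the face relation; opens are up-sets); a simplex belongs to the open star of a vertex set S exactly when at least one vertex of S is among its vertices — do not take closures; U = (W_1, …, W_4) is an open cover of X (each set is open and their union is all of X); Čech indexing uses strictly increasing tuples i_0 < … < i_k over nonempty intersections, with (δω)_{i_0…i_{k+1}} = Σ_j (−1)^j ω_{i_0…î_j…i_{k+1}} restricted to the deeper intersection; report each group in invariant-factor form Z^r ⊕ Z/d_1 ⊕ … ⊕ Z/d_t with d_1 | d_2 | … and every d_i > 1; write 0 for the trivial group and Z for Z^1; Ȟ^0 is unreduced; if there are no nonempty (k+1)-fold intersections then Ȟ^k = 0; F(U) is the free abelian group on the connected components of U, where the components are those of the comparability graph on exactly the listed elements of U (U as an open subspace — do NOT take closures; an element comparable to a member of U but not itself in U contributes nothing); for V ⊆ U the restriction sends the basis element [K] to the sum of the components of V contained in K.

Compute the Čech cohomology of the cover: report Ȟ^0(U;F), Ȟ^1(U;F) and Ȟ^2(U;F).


nerve of the cover:
  W1={{x2},{x5},{x1,x2},{x1,x5},{x2,x3},{x2,x6},{x1,x2,x6}} W2={{x1},{x2},{x3},{x6},{x1,x2},{x1,x4},{x1,x5},{x1,x6},{x2,x3},{x2,x6},{x4,x6},{x1,x2,x6},{x1,x4,x6}} W3={{x4},{x7},{x1,x4},{x4,x6},{x1,x4,x6}} W4={{x1},{x1,x2},{x1,x4},{x1,x5},{x1,x6},{x1,x2,x6},{x1,x4,x6}}
  W12={{x2},{x1,x2},{x1,x5},{x2,x3},{x2,x6},{x1,x2,x6}} W14={{x1,x2},{x1,x5},{x1,x2,x6}} W23={{x1,x4},{x4,x6},{x1,x4,x6}} W24={{x1},{x1,x2},{x1,x4},{x1,x5},{x1,x6},{x1,x2,x6},{x1,x4,x6}} W34={{x1,x4},{x1,x4,x6}}
  W124={{x1,x2},{x1,x5},{x1,x2,x6}} W234={{x1,x4},{x1,x4,x6}}
components per intersection:
  W1: {{x2},{x1,x2},{x2,x3},{x2,x6},{x1,x2,x6}} {{x5},{x1,x5}}
  W2: {{x1},{x2},{x3},{x6},{x1,x2},{x1,x4},{x1,x5},{x1,x6},{x2,x3},{x2,x6},{x4,x6},{x1,x2,x6},{x1,x4,x6}}
  W3: {{x4},{x1,x4},{x4,x6},{x1,x4,x6}} {{x7}}
  W4: {{x1},{x1,x2},{x1,x4},{x1,x5},{x1,x6},{x1,x2,x6},{x1,x4,x6}}
  W12: {{x2},{x1,x2},{x2,x3},{x2,x6},{x1,x2,x6}} {{x1,x5}}
  W14: {{x1,x2},{x1,x2,x6}} {{x1,x5}}
  W23: {{x1,x4},{x4,x6},{x1,x4,x6}}
  W24: {{x1},{x1,x2},{x1,x4},{x1,x5},{x1,x6},{x1,x2,x6},{x1,x4,x6}}
  W34: {{x1,x4},{x1,x4,x6}}
  W124: {{x1,x2},{x1,x2,x6}} {{x1,x5}}
  W234: {{x1,x4},{x1,x4,x6}}
C dims 6,7,3; δ0: rk 4, SNF 1^4; δ1: rk 3, SNF 1^3
Ȟ^0 = (6 − 4) − 0 = 2, so Ȟ^0 ≅ Z^2
Ȟ^1 = (7 − 3) − 4 = 0, so Ȟ^1 ≅ 0
Ȟ^2 = (3 − 0) − 3 = 0, so Ȟ^2 ≅ 0

Ȟ^0 ≅ Z^2, Ȟ^1 ≅ 0 and Ȟ^2 ≅ 0
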